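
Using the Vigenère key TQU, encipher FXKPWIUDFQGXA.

Repeat the key across the message: TQUTQUTQUTQUT
F(5)+T(19): 24 → Y
X(23)+Q(16): 39≡13 → N
K(10)+U(20): 30≡4 → E
P(15)+T(19): 34≡8 → I
W(22)+Q(16): 38≡12 → M
I(8)+U(20): 28≡2 → C
U(20)+T(19): 39≡13 → N
D(3)+Q(16): 19 → T
F(5)+U(20): 25 → Z
Q(16)+T(19): 35≡9 → J
G(6)+Q(16): 22 → W
X(23)+U(20): 43≡17 → R
A(0)+T(19): 19 → T

YNEIMCNTZJWRT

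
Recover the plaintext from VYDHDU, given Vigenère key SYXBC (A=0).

Repeat the key across the ciphertext: SYXBCS
V(21)−S(18): 3 → D
Y(24)−Y(24): 0 → A
D(3)−X(23): -20≡6 → G
H(7)−B(1): 6 → G
D(3)−C(2): 1 → B
U(20)−S(18): 2 → C

DAGGBC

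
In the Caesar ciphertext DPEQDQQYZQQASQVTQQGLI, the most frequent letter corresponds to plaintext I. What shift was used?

The most frequent ciphertext letter is Q (appears 8 times).
Q is position 16; I is position 8.
Shift = 8.

8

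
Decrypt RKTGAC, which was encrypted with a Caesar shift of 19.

R(17): 17−19=-2≡24 → Y
K(10): 10−19=-9≡17 → R
T(19): 19−19=0 → A
G(6): 6−19=-13≡13 → N
A(0): 0−19=-19≡7 → H
C(2): 2−19=-17≡9 → J

YRANHJ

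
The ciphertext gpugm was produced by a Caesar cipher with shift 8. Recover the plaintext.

g(6): 6−8=-2≡24 → y
p(15): 15−8=7 → h
u(20): 20−8=12 → m
g(6): 6−8=-2≡24 → y
m(12): 12−8=4 → e

yhmye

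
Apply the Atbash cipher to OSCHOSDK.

LHXSLHWP

O(14) → L(11)
S(18) → H(7)
C(2) → X(23)
H(7) → S(18)
O(14) → L(11)
S(18) → H(7)
D(3) → W(22)
K(10) → P(15)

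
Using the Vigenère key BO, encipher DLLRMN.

EZMFNB

Repeat the key across the message: BOBOBO
D(3)+B(1): 4 → E
L(11)+O(14): 25 → Z
L(11)+B(1): 12 → M
R(17)+O(14): 31≡5 → F
M(12)+B(1): 13 → N
N(13)+O(14): 27≡1 → B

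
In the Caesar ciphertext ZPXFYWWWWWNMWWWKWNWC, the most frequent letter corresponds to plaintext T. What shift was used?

The most frequent ciphertext letter is W (appears 10 times).
W is position 22; T is position 19.
Shift = 3.

3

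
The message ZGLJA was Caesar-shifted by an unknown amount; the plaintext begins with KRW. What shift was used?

From the crib: Z(25)−K(10)=15, so the shift is 15.

15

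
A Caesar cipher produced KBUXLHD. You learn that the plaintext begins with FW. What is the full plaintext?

FWPSGCY

From the crib: K(10)−F(5)=5, so the shift is 5.
Subtract 5 from each ciphertext letter:
K(10): 10−5=5 → F
B(1): 1−5=-4≡22 → W
U(20): 20−5=15 → P
X(23): 23−5=18 → S
L(11): 11−5=6 → G
H(7): 7−5=2 → C
D(3): 3−5=-2≡24 → Y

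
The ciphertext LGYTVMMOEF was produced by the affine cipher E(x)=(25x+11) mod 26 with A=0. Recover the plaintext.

The inverse of 25 mod 26 is 25, since 25·25=625≡1. Apply D(y)=25·(y−11) mod 26:
L(11): 25·(11−11)=0 → A
G(6): 25·(6−11)=-125≡5 → F
Y(24): 25·(24−11)=325≡13 → N
T(19): 25·(19−11)=200≡18 → S
V(21): 25·(21−11)=250≡16 → Q
M(12): 25·(12−11)=25 → Z
M(12): 25·(12−11)=25 → Z
O(14): 25·(14−11)=75≡23 → X
E(4): 25·(4−11)=-175≡7 → H
F(5): 25·(5−11)=-150≡6 → G

AFNSQZZXHG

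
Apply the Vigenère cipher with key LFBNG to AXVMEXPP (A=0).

Repeat the key across the message: LFBNGLFB
A(0)+L(11): 11 → L
X(23)+F(5): 28≡2 → C
V(21)+B(1): 22 → W
M(12)+N(13): 25 → Z
E(4)+G(6): 10 → K
X(23)+L(11): 34≡8 → I
P(15)+F(5): 20 → U
P(15)+B(1): 16 → Q

LCWZKIUQ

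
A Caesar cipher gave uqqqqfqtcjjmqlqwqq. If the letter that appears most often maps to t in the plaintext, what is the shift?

The most frequent ciphertext letter is q (appears 9 times).
q is position 16; t is position 19.
Shift = -3≡23.

23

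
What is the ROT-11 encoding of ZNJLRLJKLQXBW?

KYUWCWUVWBIMH

Z(25): 25+11=36≡10 → K
N(13): 13+11=24 → Y
J(9): 9+11=20 → U
L(11): 11+11=22 → W
R(17): 17+11=28≡2 → C
L(11): 11+11=22 → W
J(9): 9+11=20 → U
K(10): 10+11=21 → V
L(11): 11+11=22 → W
Q(16): 16+11=27≡1 → B
X(23): 23+11=34≡8 → I
B(1): 1+11=12 → M
W(22): 22+11=33≡7 → H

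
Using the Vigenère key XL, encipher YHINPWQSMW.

VSFYMHNDJH

Repeat the key across the message: XLXLXLXLXL
Y(24)+X(23): 47≡21 → V
H(7)+L(11): 18 → S
I(8)+X(23): 31≡5 → F
N(13)+L(11): 24 → Y
P(15)+X(23): 38≡12 → M
W(22)+L(11): 33≡7 → H
Q(16)+X(23): 39≡13 → N
S(18)+L(11): 29≡3 → D
M(12)+X(23): 35≡9 → J
W(22)+L(11): 33≡7 → H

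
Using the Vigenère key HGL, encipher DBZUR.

Repeat the key across the message: HGLHG
D(3)+H(7): 10 → K
B(1)+G(6): 7 → H
Z(25)+L(11): 36≡10 → K
U(20)+H(7): 27≡1 → B
R(17)+G(6): 23 → X

KHKBX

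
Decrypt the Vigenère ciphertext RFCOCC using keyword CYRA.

PHLOAE

Repeat the key across the ciphertext: CYRACY
R(17)−C(2): 15 → P
F(5)−Y(24): -19≡7 → H
C(2)−R(17): -15≡11 → L
O(14)−A(0): 14 → O
C(2)−C(2): 0 → A
C(2)−Y(24): -22≡4 → E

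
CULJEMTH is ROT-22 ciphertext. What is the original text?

C(2): 2−22=-20≡6 → G
U(20): 20−22=-2≡24 → Y
L(11): 11−22=-11≡15 → P
J(9): 9−22=-13≡13 → N
E(4): 4−22=-18≡8 → I
M(12): 12−22=-10≡16 → Q
T(19): 19−22=-3≡23 → X
H(7): 7−22=-15≡11 → L

GYPNIQXL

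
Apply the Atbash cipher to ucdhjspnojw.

fxwsqhkmlqd

u(20) → f(5)
c(2) → x(23)
d(3) → w(22)
h(7) → s(18)
j(9) → q(16)
s(18) → h(7)
p(15) → k(10)
n(13) → m(12)
o(14) → l(11)
j(9) → q(16)
w(22) → d(3)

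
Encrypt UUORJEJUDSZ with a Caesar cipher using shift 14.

IICFXSXIRGN

U(20): 20+14=34≡8 → I
U(20): 20+14=34≡8 → I
O(14): 14+14=28≡2 → C
R(17): 17+14=31≡5 → F
J(9): 9+14=23 → X
E(4): 4+14=18 → S
J(9): 9+14=23 → X
U(20): 20+14=34≡8 → I
D(3): 3+14=17 → R
S(18): 18+14=32≡6 → G
Z(25): 25+14=39≡13 → N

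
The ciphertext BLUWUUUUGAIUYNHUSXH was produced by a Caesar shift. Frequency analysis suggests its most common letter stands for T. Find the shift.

The most frequent ciphertext letter is U (appears 7 times).
U is position 20; T is position 19.
Shift = 1.

1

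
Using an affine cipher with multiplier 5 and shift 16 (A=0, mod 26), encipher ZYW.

Z(25): 5·25+16=141≡11 → L
Y(24): 5·24+16=136≡6 → G
W(22): 5·22+16=126≡22 → W

LGW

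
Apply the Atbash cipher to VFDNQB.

V(21) → E(4)
F(5) → U(20)
D(3) → W(22)
N(13) → M(12)
Q(16) → J(9)
B(1) → Y(24)

EUWMJY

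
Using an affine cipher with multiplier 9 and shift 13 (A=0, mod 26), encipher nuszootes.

altejjcxt

n(13): 9·13+13=130≡0 → a
u(20): 9·20+13=193≡11 → l
s(18): 9·18+13=175≡19 → t
z(25): 9·25+13=238≡4 → e
o(14): 9·14+13=139≡9 → j
o(14): 9·14+13=139≡9 → j
t(19): 9·19+13=184≡2 → c
e(4): 9·4+13=49≡23 → x
s(18): 9·18+13=175≡19 → t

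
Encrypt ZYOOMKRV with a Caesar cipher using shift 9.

IHXXVTAE

Z(25): 25+9=34≡8 → I
Y(24): 24+9=33≡7 → H
O(14): 14+9=23 → X
O(14): 14+9=23 → X
M(12): 12+9=21 → V
K(10): 10+9=19 → T
R(17): 17+9=26≡0 → A
V(21): 21+9=30≡4 → E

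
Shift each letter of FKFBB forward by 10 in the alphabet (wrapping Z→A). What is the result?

PUPLL

F(5): 5+10=15 → P
K(10): 10+10=20 → U
F(5): 5+10=15 → P
B(1): 1+10=11 → L
B(1): 1+10=11 → L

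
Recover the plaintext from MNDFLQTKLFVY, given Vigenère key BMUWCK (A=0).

LBJJJGSYRJTO

Repeat the key across the ciphertext: BMUWCKBMUWCK
M(12)−B(1): 11 → L
N(13)−M(12): 1 → B
D(3)−U(20): -17≡9 → J
F(5)−W(22): -17≡9 → J
L(11)−C(2): 9 → J
Q(16)−K(10): 6 → G
T(19)−B(1): 18 → S
K(10)−M(12): -2≡24 → Y
L(11)−U(20): -9≡17 → R
F(5)−W(22): -17≡9 → J
V(21)−C(2): 19 → T
Y(24)−K(10): 14 → O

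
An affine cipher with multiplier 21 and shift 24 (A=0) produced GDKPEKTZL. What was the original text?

OZIHEIBFN

The inverse of 21 mod 26 is 5, since 21·5=105≡1. Apply D(y)=5·(y−24) mod 26:
G(6): 5·(6−24)=-90≡14 → O
D(3): 5·(3−24)=-105≡25 → Z
K(10): 5·(10−24)=-70≡8 → I
P(15): 5·(15−24)=-45≡7 → H
E(4): 5·(4−24)=-100≡4 → E
K(10): 5·(10−24)=-70≡8 → I
T(19): 5·(19−24)=-25≡1 → B
Z(25): 5·(25−24)=5 → F
L(11): 5·(11−24)=-65≡13 → N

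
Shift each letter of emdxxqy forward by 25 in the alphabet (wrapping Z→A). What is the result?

dlcwwpx

e(4): 4+25=29≡3 → d
m(12): 12+25=37≡11 → l
d(3): 3+25=28≡2 → c
x(23): 23+25=48≡22 → w
x(23): 23+25=48≡22 → w
q(16): 16+25=41≡15 → p
y(24): 24+25=49≡23 → x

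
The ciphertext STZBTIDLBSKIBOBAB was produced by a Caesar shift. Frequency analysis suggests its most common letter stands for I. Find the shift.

19

The most frequent ciphertext letter is B (appears 5 times).
B is position 1; I is position 8.
Shift = -7≡19.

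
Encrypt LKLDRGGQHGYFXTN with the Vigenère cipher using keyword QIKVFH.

Repeat the key across the message: QIKVFHQIKVFHQIK
L(11)+Q(16): 27≡1 → B
K(10)+I(8): 18 → S
L(11)+K(10): 21 → V
D(3)+V(21): 24 → Y
R(17)+F(5): 22 → W
G(6)+H(7): 13 → N
G(6)+Q(16): 22 → W
Q(16)+I(8): 24 → Y
H(7)+K(10): 17 → R
G(6)+V(21): 27≡1 → B
Y(24)+F(5): 29≡3 → D
F(5)+H(7): 12 → M
X(23)+Q(16): 39≡13 → N
T(19)+I(8): 27≡1 → B
N(13)+K(10): 23 → X

BSVYWNWYRBDMNBX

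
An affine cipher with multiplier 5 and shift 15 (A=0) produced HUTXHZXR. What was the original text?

OBGMOCMQ

The inverse of 5 mod 26 is 21, since 5·21=105≡1. Apply D(y)=21·(y−15) mod 26:
H(7): 21·(7−15)=-168≡14 → O
U(20): 21·(20−15)=105≡1 → B
T(19): 21·(19−15)=84≡6 → G
X(23): 21·(23−15)=168≡12 → M
H(7): 21·(7−15)=-168≡14 → O
Z(25): 21·(25−15)=210≡2 → C
X(23): 21·(23−15)=168≡12 → M
R(17): 21·(17−15)=42≡16 → Q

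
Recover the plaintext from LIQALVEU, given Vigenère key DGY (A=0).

ICSXFXBO

Repeat the key across the ciphertext: DGYDGYDG
L(11)−D(3): 8 → I
I(8)−G(6): 2 → C
Q(16)−Y(24): -8≡18 → S
A(0)−D(3): -3≡23 → X
L(11)−G(6): 5 → F
V(21)−Y(24): -3≡23 → X
E(4)−D(3): 1 → B
U(20)−G(6): 14 → O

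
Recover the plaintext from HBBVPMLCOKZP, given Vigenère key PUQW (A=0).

SHLZASVGZQJT

Repeat the key across the ciphertext: PUQWPUQWPUQW
H(7)−P(15): -8≡18 → S
B(1)−U(20): -19≡7 → H
B(1)−Q(16): -15≡11 → L
V(21)−W(22): -1≡25 → Z
P(15)−P(15): 0 → A
M(12)−U(20): -8≡18 → S
L(11)−Q(16): -5≡21 → V
C(2)−W(22): -20≡6 → G
O(14)−P(15): -1≡25 → Z
K(10)−U(20): -10≡16 → Q
Z(25)−Q(16): 9 → J
P(15)−W(22): -7≡19 → T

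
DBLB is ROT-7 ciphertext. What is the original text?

D(3): 3−7=-4≡22 → W
B(1): 1−7=-6≡20 → U
L(11): 11−7=4 → E
B(1): 1−7=-6≡20 → U

WUEU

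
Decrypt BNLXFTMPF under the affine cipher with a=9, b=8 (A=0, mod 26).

The inverse of 9 mod 26 is 3, since 9·3=27≡1. Apply D(y)=3·(y−8) mod 26:
B(1): 3·(1−8)=-21≡5 → F
N(13): 3·(13−8)=15 → P
L(11): 3·(11−8)=9 → J
X(23): 3·(23−8)=45≡19 → T
F(5): 3·(5−8)=-9≡17 → R
T(19): 3·(19−8)=33≡7 → H
M(12): 3·(12−8)=12 → M
P(15): 3·(15−8)=21 → V
F(5): 3·(5−8)=-9≡17 → R

FPJTRHMVR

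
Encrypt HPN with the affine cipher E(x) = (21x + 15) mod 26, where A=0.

GSC

H(7): 21·7+15=162≡6 → G
P(15): 21·15+15=330≡18 → S
N(13): 21·13+15=288≡2 → C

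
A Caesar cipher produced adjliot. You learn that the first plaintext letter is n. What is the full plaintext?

nqwyvbg

From the crib: a(0)−n(13)=-13≡13, so the shift is 13.
Subtract 13 from each ciphertext letter:
a(0): 0−13=-13≡13 → n
d(3): 3−13=-10≡16 → q
j(9): 9−13=-4≡22 → w
l(11): 11−13=-2≡24 → y
i(8): 8−13=-5≡21 → v
o(14): 14−13=1 → b
t(19): 19−13=6 → g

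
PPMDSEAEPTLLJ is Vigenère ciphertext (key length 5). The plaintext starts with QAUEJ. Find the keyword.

ZPSZJ

Subtract each crib letter from the matching ciphertext letter (mod 26):
P(15)−Q(16)=-1≡25 → Z
P(15)−A(0)=15 → P
M(12)−U(20)=-8≡18 → S
D(3)−E(4)=-1≡25 → Z
S(18)−J(9)=9 → J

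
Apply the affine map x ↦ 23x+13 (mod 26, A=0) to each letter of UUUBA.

U(20): 23·20+13=473≡5 → F
U(20): 23·20+13=473≡5 → F
U(20): 23·20+13=473≡5 → F
B(1): 23·1+13=36≡10 → K
A(0): 23·0+13=13 → N

FFFKN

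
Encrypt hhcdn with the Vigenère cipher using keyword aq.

hxctn

Repeat the key across the message: aqaqa
h(7)+a(0): 7 → h
h(7)+q(16): 23 → x
c(2)+a(0): 2 → c
d(3)+q(16): 19 → t
n(13)+a(0): 13 → n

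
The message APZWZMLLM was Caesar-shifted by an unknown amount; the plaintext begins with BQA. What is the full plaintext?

From the crib: A(0)−B(1)=-1≡25, so the shift is 25.
Subtract 25 from each ciphertext letter:
A(0): 0−25=-25≡1 → B
P(15): 15−25=-10≡16 → Q
Z(25): 25−25=0 → A
W(22): 22−25=-3≡23 → X
Z(25): 25−25=0 → A
M(12): 12−25=-13≡13 → N
L(11): 11−25=-14≡12 → M
L(11): 11−25=-14≡12 → M
M(12): 12−25=-13≡13 → N

BQAXANMMN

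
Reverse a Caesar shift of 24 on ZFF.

Z(25): 25−24=1 → B
F(5): 5−24=-19≡7 → H
F(5): 5−24=-19≡7 → H

BHH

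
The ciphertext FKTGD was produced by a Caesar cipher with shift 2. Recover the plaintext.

F(5): 5−2=3 → D
K(10): 10−2=8 → I
T(19): 19−2=17 → R
G(6): 6−2=4 → E
D(3): 3−2=1 → B

DIREB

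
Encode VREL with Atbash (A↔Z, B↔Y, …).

EIVO

V(21) → E(4)
R(17) → I(8)
E(4) → V(21)
L(11) → O(14)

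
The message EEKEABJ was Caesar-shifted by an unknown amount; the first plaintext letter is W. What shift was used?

From the crib: E(4)−W(22)=-18≡8, so the shift is 8.

8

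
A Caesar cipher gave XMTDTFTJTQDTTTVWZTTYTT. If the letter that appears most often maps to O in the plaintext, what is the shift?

5

The most frequent ciphertext letter is T (appears 11 times).
T is position 19; O is position 14.
Shift = 5.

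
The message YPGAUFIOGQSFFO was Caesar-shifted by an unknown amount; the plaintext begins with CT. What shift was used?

22

From the crib: Y(24)−C(2)=22, so the shift is 22.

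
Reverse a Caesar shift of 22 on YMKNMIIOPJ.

Y(24): 24−22=2 → C
M(12): 12−22=-10≡16 → Q
K(10): 10−22=-12≡14 → O
N(13): 13−22=-9≡17 → R
M(12): 12−22=-10≡16 → Q
I(8): 8−22=-14≡12 → M
I(8): 8−22=-14≡12 → M
O(14): 14−22=-8≡18 → S
P(15): 15−22=-7≡19 → T
J(9): 9−22=-13≡13 → N

CQORQMMSTN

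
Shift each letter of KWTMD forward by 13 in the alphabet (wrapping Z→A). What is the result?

K(10): 10+13=23 → X
W(22): 22+13=35≡9 → J
T(19): 19+13=32≡6 → G
M(12): 12+13=25 → Z
D(3): 3+13=16 → Q

XJGZQ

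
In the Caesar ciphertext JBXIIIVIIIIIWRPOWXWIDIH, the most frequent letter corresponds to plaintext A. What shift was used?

8

The most frequent ciphertext letter is I (appears 10 times).
I is position 8; A is position 0.
Shift = 8.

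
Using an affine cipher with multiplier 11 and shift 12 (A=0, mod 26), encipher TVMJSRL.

T(19): 11·19+12=221≡13 → N
V(21): 11·21+12=243≡9 → J
M(12): 11·12+12=144≡14 → O
J(9): 11·9+12=111≡7 → H
S(18): 11·18+12=210≡2 → C
R(17): 11·17+12=199≡17 → R
L(11): 11·11+12=133≡3 → D

NJOHCRD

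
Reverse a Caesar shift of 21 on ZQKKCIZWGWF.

EVPPHNEBLBK

Z(25): 25−21=4 → E
Q(16): 16−21=-5≡21 → V
K(10): 10−21=-11≡15 → P
K(10): 10−21=-11≡15 → P
C(2): 2−21=-19≡7 → H
I(8): 8−21=-13≡13 → N
Z(25): 25−21=4 → E
W(22): 22−21=1 → B
G(6): 6−21=-15≡11 → L
W(22): 22−21=1 → B
F(5): 5−21=-16≡10 → K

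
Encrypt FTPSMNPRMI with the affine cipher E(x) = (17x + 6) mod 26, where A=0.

F(5): 17·5+6=91≡13 → N
T(19): 17·19+6=329≡17 → R
P(15): 17·15+6=261≡1 → B
S(18): 17·18+6=312≡0 → A
M(12): 17·12+6=210≡2 → C
N(13): 17·13+6=227≡19 → T
P(15): 17·15+6=261≡1 → B
R(17): 17·17+6=295≡9 → J
M(12): 17·12+6=210≡2 → C
I(8): 17·8+6=142≡12 → M

NRBACTBJCM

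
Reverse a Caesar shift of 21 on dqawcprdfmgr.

d(3): 3−21=-18≡8 → i
q(16): 16−21=-5≡21 → v
a(0): 0−21=-21≡5 → f
w(22): 22−21=1 → b
c(2): 2−21=-19≡7 → h
p(15): 15−21=-6≡20 → u
r(17): 17−21=-4≡22 → w
d(3): 3−21=-18≡8 → i
f(5): 5−21=-16≡10 → k
m(12): 12−21=-9≡17 → r
g(6): 6−21=-15≡11 → l
r(17): 17−21=-4≡22 → w

ivfbhuwikrlw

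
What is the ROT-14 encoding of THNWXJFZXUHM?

HVBKLXTNLIVA

T(19): 19+14=33≡7 → H
H(7): 7+14=21 → V
N(13): 13+14=27≡1 → B
W(22): 22+14=36≡10 → K
X(23): 23+14=37≡11 → L
J(9): 9+14=23 → X
F(5): 5+14=19 → T
Z(25): 25+14=39≡13 → N
X(23): 23+14=37≡11 → L
U(20): 20+14=34≡8 → I
H(7): 7+14=21 → V
M(12): 12+14=26≡0 → A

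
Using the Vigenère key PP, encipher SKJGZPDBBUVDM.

Repeat the key across the message: PPPPPPPPPPPPP
S(18)+P(15): 33≡7 → H
K(10)+P(15): 25 → Z
J(9)+P(15): 24 → Y
G(6)+P(15): 21 → V
Z(25)+P(15): 40≡14 → O
P(15)+P(15): 30≡4 → E
D(3)+P(15): 18 → S
B(1)+P(15): 16 → Q
B(1)+P(15): 16 → Q
U(20)+P(15): 35≡9 → J
V(21)+P(15): 36≡10 → K
D(3)+P(15): 18 → S
M(12)+P(15): 27≡1 → B

HZYVOESQQJKSB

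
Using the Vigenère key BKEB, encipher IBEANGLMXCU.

Repeat the key across the message: BKEBBKEBBKE
I(8)+B(1): 9 → J
B(1)+K(10): 11 → L
E(4)+E(4): 8 → I
A(0)+B(1): 1 → B
N(13)+B(1): 14 → O
G(6)+K(10): 16 → Q
L(11)+E(4): 15 → P
M(12)+B(1): 13 → N
X(23)+B(1): 24 → Y
C(2)+K(10): 12 → M
U(20)+E(4): 24 → Y

JLIBOQPNYMY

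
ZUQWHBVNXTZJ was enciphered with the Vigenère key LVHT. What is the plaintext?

OZJDWGOUMYSQ

Repeat the key across the ciphertext: LVHTLVHTLVHT
Z(25)−L(11): 14 → O
U(20)−V(21): -1≡25 → Z
Q(16)−H(7): 9 → J
W(22)−T(19): 3 → D
H(7)−L(11): -4≡22 → W
B(1)−V(21): -20≡6 → G
V(21)−H(7): 14 → O
N(13)−T(19): -6≡20 → U
X(23)−L(11): 12 → M
T(19)−V(21): -2≡24 → Y
Z(25)−H(7): 18 → S
J(9)−T(19): -10≡16 → Q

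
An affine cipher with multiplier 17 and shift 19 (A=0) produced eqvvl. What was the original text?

tjuuy

The inverse of 17 mod 26 is 23, since 17·23=391≡1. Apply D(y)=23·(y−19) mod 26:
e(4): 23·(4−19)=-345≡19 → t
q(16): 23·(16−19)=-69≡9 → j
v(21): 23·(21−19)=46≡20 → u
v(21): 23·(21−19)=46≡20 → u
l(11): 23·(11−19)=-184≡24 → y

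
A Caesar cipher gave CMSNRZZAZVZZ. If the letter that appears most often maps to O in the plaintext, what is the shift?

11

The most frequent ciphertext letter is Z (appears 5 times).
Z is position 25; O is position 14.
Shift = 11.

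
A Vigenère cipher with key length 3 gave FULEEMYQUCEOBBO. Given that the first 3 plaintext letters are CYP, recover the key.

Subtract each crib letter from the matching ciphertext letter (mod 26):
F(5)−C(2)=3 → D
U(20)−Y(24)=-4≡22 → W
L(11)−P(15)=-4≡22 → W

DWW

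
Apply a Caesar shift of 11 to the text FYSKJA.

F(5): 5+11=16 → Q
Y(24): 24+11=35≡9 → J
S(18): 18+11=29≡3 → D
K(10): 10+11=21 → V
J(9): 9+11=20 → U
A(0): 0+11=11 → L

QJDVUL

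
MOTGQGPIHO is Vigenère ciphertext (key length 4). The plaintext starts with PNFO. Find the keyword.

XBOS

Subtract each crib letter from the matching ciphertext letter (mod 26):
M(12)−P(15)=-3≡23 → X
O(14)−N(13)=1 → B
T(19)−F(5)=14 → O
G(6)−O(14)=-8≡18 → S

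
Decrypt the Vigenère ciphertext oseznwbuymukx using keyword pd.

zppwytmrjjfhi

Repeat the key across the ciphertext: pdpdpdpdpdpdp
o(14)−p(15): -1≡25 → z
s(18)−d(3): 15 → p
e(4)−p(15): -11≡15 → p
z(25)−d(3): 22 → w
n(13)−p(15): -2≡24 → y
w(22)−d(3): 19 → t
b(1)−p(15): -14≡12 → m
u(20)−d(3): 17 → r
y(24)−p(15): 9 → j
m(12)−d(3): 9 → j
u(20)−p(15): 5 → f
k(10)−d(3): 7 → h
x(23)−p(15): 8 → i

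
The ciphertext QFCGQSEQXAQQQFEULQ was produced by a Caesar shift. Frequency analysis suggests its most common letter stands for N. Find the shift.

3

The most frequent ciphertext letter is Q (appears 7 times).
Q is position 16; N is position 13.
Shift = 3.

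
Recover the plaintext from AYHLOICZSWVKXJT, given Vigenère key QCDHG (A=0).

KWEEISAWLQFIUCN

Repeat the key across the ciphertext: QCDHGQCDHGQCDHG
A(0)−Q(16): -16≡10 → K
Y(24)−C(2): 22 → W
H(7)−D(3): 4 → E
L(11)−H(7): 4 → E
O(14)−G(6): 8 → I
I(8)−Q(16): -8≡18 → S
C(2)−C(2): 0 → A
Z(25)−D(3): 22 → W
S(18)−H(7): 11 → L
W(22)−G(6): 16 → Q
V(21)−Q(16): 5 → F
K(10)−C(2): 8 → I
X(23)−D(3): 20 → U
J(9)−H(7): 2 → C
T(19)−G(6): 13 → N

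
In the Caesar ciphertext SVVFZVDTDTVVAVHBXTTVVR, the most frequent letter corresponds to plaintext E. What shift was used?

The most frequent ciphertext letter is V (appears 8 times).
V is position 21; E is position 4.
Shift = 17.

17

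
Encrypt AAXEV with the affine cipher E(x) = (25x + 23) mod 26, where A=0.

A(0): 25·0+23=23 → X
A(0): 25·0+23=23 → X
X(23): 25·23+23=598≡0 → A
E(4): 25·4+23=123≡19 → T
V(21): 25·21+23=548≡2 → C

XXATC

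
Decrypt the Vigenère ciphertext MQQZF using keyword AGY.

MKSZZ

Repeat the key across the ciphertext: AGYAG
M(12)−A(0): 12 → M
Q(16)−G(6): 10 → K
Q(16)−Y(24): -8≡18 → S
Z(25)−A(0): 25 → Z
F(5)−G(6): -1≡25 → Z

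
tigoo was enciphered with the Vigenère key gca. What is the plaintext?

nggim

Repeat the key across the ciphertext: gcagc
t(19)−g(6): 13 → n
i(8)−c(2): 6 → g
g(6)−a(0): 6 → g
o(14)−g(6): 8 → i
o(14)−c(2): 12 → m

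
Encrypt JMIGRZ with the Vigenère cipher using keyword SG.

BSAMJF

Repeat the key across the message: SGSGSG
J(9)+S(18): 27≡1 → B
M(12)+G(6): 18 → S
I(8)+S(18): 26≡0 → A
G(6)+G(6): 12 → M
R(17)+S(18): 35≡9 → J
Z(25)+G(6): 31≡5 → F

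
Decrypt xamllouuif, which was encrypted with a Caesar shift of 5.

svhggjppda

x(23): 23−5=18 → s
a(0): 0−5=-5≡21 → v
m(12): 12−5=7 → h
l(11): 11−5=6 → g
l(11): 11−5=6 → g
o(14): 14−5=9 → j
u(20): 20−5=15 → p
u(20): 20−5=15 → p
i(8): 8−5=3 → d
f(5): 5−5=0 → a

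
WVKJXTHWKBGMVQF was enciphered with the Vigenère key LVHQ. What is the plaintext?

Repeat the key across the ciphertext: LVHQLVHQLVHQLVH
W(22)−L(11): 11 → L
V(21)−V(21): 0 → A
K(10)−H(7): 3 → D
J(9)−Q(16): -7≡19 → T
X(23)−L(11): 12 → M
T(19)−V(21): -2≡24 → Y
H(7)−H(7): 0 → A
W(22)−Q(16): 6 → G
K(10)−L(11): -1≡25 → Z
B(1)−V(21): -20≡6 → G
G(6)−H(7): -1≡25 → Z
M(12)−Q(16): -4≡22 → W
V(21)−L(11): 10 → K
Q(16)−V(21): -5≡21 → V
F(5)−H(7): -2≡24 → Y

LADTMYAGZGZWKVY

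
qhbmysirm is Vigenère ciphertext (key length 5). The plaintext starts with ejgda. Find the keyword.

Subtract each crib letter from the matching ciphertext letter (mod 26):
q(16)−e(4)=12 → m
h(7)−j(9)=-2≡24 → y
b(1)−g(6)=-5≡21 → v
m(12)−d(3)=9 → j
y(24)−a(0)=24 → y

myvjy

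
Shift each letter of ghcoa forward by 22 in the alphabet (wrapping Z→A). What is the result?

cdykw

g(6): 6+22=28≡2 → c
h(7): 7+22=29≡3 → d
c(2): 2+22=24 → y
o(14): 14+22=36≡10 → k
a(0): 0+22=22 → w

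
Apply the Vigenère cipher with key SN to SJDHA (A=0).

KWVUS

Repeat the key across the message: SNSNS
S(18)+S(18): 36≡10 → K
J(9)+N(13): 22 → W
D(3)+S(18): 21 → V
H(7)+N(13): 20 → U
A(0)+S(18): 18 → S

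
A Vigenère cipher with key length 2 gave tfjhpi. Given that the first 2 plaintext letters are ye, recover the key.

Subtract each crib letter from the matching ciphertext letter (mod 26):
t(19)−y(24)=-5≡21 → v
f(5)−e(4)=1 → b

vb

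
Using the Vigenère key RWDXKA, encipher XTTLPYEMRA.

OPWIZYVIUX

Repeat the key across the message: RWDXKARWDX
X(23)+R(17): 40≡14 → O
T(19)+W(22): 41≡15 → P
T(19)+D(3): 22 → W
L(11)+X(23): 34≡8 → I
P(15)+K(10): 25 → Z
Y(24)+A(0): 24 → Y
E(4)+R(17): 21 → V
M(12)+W(22): 34≡8 → I
R(17)+D(3): 20 → U
A(0)+X(23): 23 → X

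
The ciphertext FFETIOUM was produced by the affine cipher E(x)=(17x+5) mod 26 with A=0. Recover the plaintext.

AADKRZHF

The inverse of 17 mod 26 is 23, since 17·23=391≡1. Apply D(y)=23·(y−5) mod 26:
F(5): 23·(5−5)=0 → A
F(5): 23·(5−5)=0 → A
E(4): 23·(4−5)=-23≡3 → D
T(19): 23·(19−5)=322≡10 → K
I(8): 23·(8−5)=69≡17 → R
O(14): 23·(14−5)=207≡25 → Z
U(20): 23·(20−5)=345≡7 → H
M(12): 23·(12−5)=161≡5 → F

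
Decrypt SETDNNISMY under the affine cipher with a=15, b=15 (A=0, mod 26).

The inverse of 15 mod 26 is 7, since 15·7=105≡1. Apply D(y)=7·(y−15) mod 26:
S(18): 7·(18−15)=21 → V
E(4): 7·(4−15)=-77≡1 → B
T(19): 7·(19−15)=28≡2 → C
D(3): 7·(3−15)=-84≡20 → U
N(13): 7·(13−15)=-14≡12 → M
N(13): 7·(13−15)=-14≡12 → M
I(8): 7·(8−15)=-49≡3 → D
S(18): 7·(18−15)=21 → V
M(12): 7·(12−15)=-21≡5 → F
Y(24): 7·(24−15)=63≡11 → L

VBCUMMDVFL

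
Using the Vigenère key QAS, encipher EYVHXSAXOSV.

Repeat the key across the message: QASQASQASQA
E(4)+Q(16): 20 → U
Y(24)+A(0): 24 → Y
V(21)+S(18): 39≡13 → N
H(7)+Q(16): 23 → X
X(23)+A(0): 23 → X
S(18)+S(18): 36≡10 → K
A(0)+Q(16): 16 → Q
X(23)+A(0): 23 → X
O(14)+S(18): 32≡6 → G
S(18)+Q(16): 34≡8 → I
V(21)+A(0): 21 → V

UYNXXKQXGIV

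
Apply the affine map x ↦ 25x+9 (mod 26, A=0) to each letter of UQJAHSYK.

U(20): 25·20+9=509≡15 → P
Q(16): 25·16+9=409≡19 → T
J(9): 25·9+9=234≡0 → A
A(0): 25·0+9=9 → J
H(7): 25·7+9=184≡2 → C
S(18): 25·18+9=459≡17 → R
Y(24): 25·24+9=609≡11 → L
K(10): 25·10+9=259≡25 → Z

PTAJCRLZ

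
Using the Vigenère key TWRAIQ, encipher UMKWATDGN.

Repeat the key across the message: TWRAIQTWR
U(20)+T(19): 39≡13 → N
M(12)+W(22): 34≡8 → I
K(10)+R(17): 27≡1 → B
W(22)+A(0): 22 → W
A(0)+I(8): 8 → I
T(19)+Q(16): 35≡9 → J
D(3)+T(19): 22 → W
G(6)+W(22): 28≡2 → C
N(13)+R(17): 30≡4 → E

NIBWIJWCE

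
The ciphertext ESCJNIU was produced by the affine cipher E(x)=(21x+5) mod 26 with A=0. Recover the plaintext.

The inverse of 21 mod 26 is 5, since 21·5=105≡1. Apply D(y)=5·(y−5) mod 26:
E(4): 5·(4−5)=-5≡21 → V
S(18): 5·(18−5)=65≡13 → N
C(2): 5·(2−5)=-15≡11 → L
J(9): 5·(9−5)=20 → U
N(13): 5·(13−5)=40≡14 → O
I(8): 5·(8−5)=15 → P
U(20): 5·(20−5)=75≡23 → X

VNLUOPX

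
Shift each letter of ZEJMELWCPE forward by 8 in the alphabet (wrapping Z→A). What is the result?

HMRUMTEKXM

Z(25): 25+8=33≡7 → H
E(4): 4+8=12 → M
J(9): 9+8=17 → R
M(12): 12+8=20 → U
E(4): 4+8=12 → M
L(11): 11+8=19 → T
W(22): 22+8=30≡4 → E
C(2): 2+8=10 → K
P(15): 15+8=23 → X
E(4): 4+8=12 → M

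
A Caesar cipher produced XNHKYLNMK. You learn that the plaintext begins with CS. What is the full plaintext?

From the crib: X(23)−C(2)=21, so the shift is 21.
Subtract 21 from each ciphertext letter:
X(23): 23−21=2 → C
N(13): 13−21=-8≡18 → S
H(7): 7−21=-14≡12 → M
K(10): 10−21=-11≡15 → P
Y(24): 24−21=3 → D
L(11): 11−21=-10≡16 → Q
N(13): 13−21=-8≡18 → S
M(12): 12−21=-9≡17 → R
K(10): 10−21=-11≡15 → P

CSMPDQSRP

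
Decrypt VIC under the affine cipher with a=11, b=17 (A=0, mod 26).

YLB

The inverse of 11 mod 26 is 19, since 11·19=209≡1. Apply D(y)=19·(y−17) mod 26:
V(21): 19·(21−17)=76≡24 → Y
I(8): 19·(8−17)=-171≡11 → L
C(2): 19·(2−17)=-285≡1 → B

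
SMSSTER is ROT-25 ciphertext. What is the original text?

TNTTUFS

S(18): 18−25=-7≡19 → T
M(12): 12−25=-13≡13 → N
S(18): 18−25=-7≡19 → T
S(18): 18−25=-7≡19 → T
T(19): 19−25=-6≡20 → U
E(4): 4−25=-21≡5 → F
R(17): 17−25=-8≡18 → S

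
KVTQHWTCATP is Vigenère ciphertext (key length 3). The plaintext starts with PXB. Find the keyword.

Subtract each crib letter from the matching ciphertext letter (mod 26):
K(10)−P(15)=-5≡21 → V
V(21)−X(23)=-2≡24 → Y
T(19)−B(1)=18 → S

VYS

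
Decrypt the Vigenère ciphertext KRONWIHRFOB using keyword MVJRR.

YWFWFWMIOXP

Repeat the key across the ciphertext: MVJRRMVJRRM
K(10)−M(12): -2≡24 → Y
R(17)−V(21): -4≡22 → W
O(14)−J(9): 5 → F
N(13)−R(17): -4≡22 → W
W(22)−R(17): 5 → F
I(8)−M(12): -4≡22 → W
H(7)−V(21): -14≡12 → M
R(17)−J(9): 8 → I
F(5)−R(17): -12≡14 → O
O(14)−R(17): -3≡23 → X
B(1)−M(12): -11≡15 → P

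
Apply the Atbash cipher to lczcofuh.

oxaxlufs

l(11) → o(14)
c(2) → x(23)
z(25) → a(0)
c(2) → x(23)
o(14) → l(11)
f(5) → u(20)
u(20) → f(5)
h(7) → s(18)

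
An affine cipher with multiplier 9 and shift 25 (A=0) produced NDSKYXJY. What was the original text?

QMFHXUEX

The inverse of 9 mod 26 is 3, since 9·3=27≡1. Apply D(y)=3·(y−25) mod 26:
N(13): 3·(13−25)=-36≡16 → Q
D(3): 3·(3−25)=-66≡12 → M
S(18): 3·(18−25)=-21≡5 → F
K(10): 3·(10−25)=-45≡7 → H
Y(24): 3·(24−25)=-3≡23 → X
X(23): 3·(23−25)=-6≡20 → U
J(9): 3·(9−25)=-48≡4 → E
Y(24): 3·(24−25)=-3≡23 → X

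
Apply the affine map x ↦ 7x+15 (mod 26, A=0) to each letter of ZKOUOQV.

IHJZJXG

Z(25): 7·25+15=190≡8 → I
K(10): 7·10+15=85≡7 → H
O(14): 7·14+15=113≡9 → J
U(20): 7·20+15=155≡25 → Z
O(14): 7·14+15=113≡9 → J
Q(16): 7·16+15=127≡23 → X
V(21): 7·21+15=162≡6 → G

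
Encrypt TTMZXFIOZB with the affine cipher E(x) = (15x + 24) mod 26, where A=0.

XXWJFVOAJN

T(19): 15·19+24=309≡23 → X
T(19): 15·19+24=309≡23 → X
M(12): 15·12+24=204≡22 → W
Z(25): 15·25+24=399≡9 → J
X(23): 15·23+24=369≡5 → F
F(5): 15·5+24=99≡21 → V
I(8): 15·8+24=144≡14 → O
O(14): 15·14+24=234≡0 → A
Z(25): 15·25+24=399≡9 → J
B(1): 15·1+24=39≡13 → N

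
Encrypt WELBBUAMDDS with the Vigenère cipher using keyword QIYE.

MMJFRCYQTLQ

Repeat the key across the message: QIYEQIYEQIY
W(22)+Q(16): 38≡12 → M
E(4)+I(8): 12 → M
L(11)+Y(24): 35≡9 → J
B(1)+E(4): 5 → F
B(1)+Q(16): 17 → R
U(20)+I(8): 28≡2 → C
A(0)+Y(24): 24 → Y
M(12)+E(4): 16 → Q
D(3)+Q(16): 19 → T
D(3)+I(8): 11 → L
S(18)+Y(24): 42≡16 → Q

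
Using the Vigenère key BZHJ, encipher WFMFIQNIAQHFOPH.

XETOJPURBPOOPOO

Repeat the key across the message: BZHJBZHJBZHJBZH
W(22)+B(1): 23 → X
F(5)+Z(25): 30≡4 → E
M(12)+H(7): 19 → T
F(5)+J(9): 14 → O
I(8)+B(1): 9 → J
Q(16)+Z(25): 41≡15 → P
N(13)+H(7): 20 → U
I(8)+J(9): 17 → R
A(0)+B(1): 1 → B
Q(16)+Z(25): 41≡15 → P
H(7)+H(7): 14 → O
F(5)+J(9): 14 → O
O(14)+B(1): 15 → P
P(15)+Z(25): 40≡14 → O
H(7)+H(7): 14 → O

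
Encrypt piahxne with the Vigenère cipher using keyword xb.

mjxiuob

Repeat the key across the message: xbxbxbx
p(15)+x(23): 38≡12 → m
i(8)+b(1): 9 → j
a(0)+x(23): 23 → x
h(7)+b(1): 8 → i
x(23)+x(23): 46≡20 → u
n(13)+b(1): 14 → o
e(4)+x(23): 27≡1 → b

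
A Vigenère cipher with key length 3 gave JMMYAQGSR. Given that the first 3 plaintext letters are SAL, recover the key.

RMB

Subtract each crib letter from the matching ciphertext letter (mod 26):
J(9)−S(18)=-9≡17 → R
M(12)−A(0)=12 → M
M(12)−L(11)=1 → B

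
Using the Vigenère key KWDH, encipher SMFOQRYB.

Repeat the key across the message: KWDHKWDH
S(18)+K(10): 28≡2 → C
M(12)+W(22): 34≡8 → I
F(5)+D(3): 8 → I
O(14)+H(7): 21 → V
Q(16)+K(10): 26≡0 → A
R(17)+W(22): 39≡13 → N
Y(24)+D(3): 27≡1 → B
B(1)+H(7): 8 → I

CIIVANBI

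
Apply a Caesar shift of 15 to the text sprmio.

s(18): 18+15=33≡7 → h
p(15): 15+15=30≡4 → e
r(17): 17+15=32≡6 → g
m(12): 12+15=27≡1 → b
i(8): 8+15=23 → x
o(14): 14+15=29≡3 → d

hegbxd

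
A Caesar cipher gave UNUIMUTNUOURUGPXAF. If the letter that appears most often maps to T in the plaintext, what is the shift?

The most frequent ciphertext letter is U (appears 6 times).
U is position 20; T is position 19.
Shift = 1.

1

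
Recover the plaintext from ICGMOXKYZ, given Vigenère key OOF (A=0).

UOBYASWKU

Repeat the key across the ciphertext: OOFOOFOOF
I(8)−O(14): -6≡20 → U
C(2)−O(14): -12≡14 → O
G(6)−F(5): 1 → B
M(12)−O(14): -2≡24 → Y
O(14)−O(14): 0 → A
X(23)−F(5): 18 → S
K(10)−O(14): -4≡22 → W
Y(24)−O(14): 10 → K
Z(25)−F(5): 20 → U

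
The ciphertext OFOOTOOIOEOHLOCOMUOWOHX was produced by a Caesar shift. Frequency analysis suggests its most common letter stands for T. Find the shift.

The most frequent ciphertext letter is O (appears 11 times).
O is position 14; T is position 19.
Shift = -5≡21.

21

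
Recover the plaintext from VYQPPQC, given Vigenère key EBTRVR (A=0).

RXXYUZY

Repeat the key across the ciphertext: EBTRVRE
V(21)−E(4): 17 → R
Y(24)−B(1): 23 → X
Q(16)−T(19): -3≡23 → X
P(15)−R(17): -2≡24 → Y
P(15)−V(21): -6≡20 → U
Q(16)−R(17): -1≡25 → Z
C(2)−E(4): -2≡24 → Y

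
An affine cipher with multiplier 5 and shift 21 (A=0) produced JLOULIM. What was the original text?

The inverse of 5 mod 26 is 21, since 5·21=105≡1. Apply D(y)=21·(y−21) mod 26:
J(9): 21·(9−21)=-252≡8 → I
L(11): 21·(11−21)=-210≡24 → Y
O(14): 21·(14−21)=-147≡9 → J
U(20): 21·(20−21)=-21≡5 → F
L(11): 21·(11−21)=-210≡24 → Y
I(8): 21·(8−21)=-273≡13 → N
M(12): 21·(12−21)=-189≡19 → T

IYJFYNT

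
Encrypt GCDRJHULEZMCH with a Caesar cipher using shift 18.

G(6): 6+18=24 → Y
C(2): 2+18=20 → U
D(3): 3+18=21 → V
R(17): 17+18=35≡9 → J
J(9): 9+18=27≡1 → B
H(7): 7+18=25 → Z
U(20): 20+18=38≡12 → M
L(11): 11+18=29≡3 → D
E(4): 4+18=22 → W
Z(25): 25+18=43≡17 → R
M(12): 12+18=30≡4 → E
C(2): 2+18=20 → U
H(7): 7+18=25 → Z

YUVJBZMDWREUZ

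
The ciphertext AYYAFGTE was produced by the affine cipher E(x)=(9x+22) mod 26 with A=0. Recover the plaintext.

MGGMBERY

The inverse of 9 mod 26 is 3, since 9·3=27≡1. Apply D(y)=3·(y−22) mod 26:
A(0): 3·(0−22)=-66≡12 → M
Y(24): 3·(24−22)=6 → G
Y(24): 3·(24−22)=6 → G
A(0): 3·(0−22)=-66≡12 → M
F(5): 3·(5−22)=-51≡1 → B
G(6): 3·(6−22)=-48≡4 → E
T(19): 3·(19−22)=-9≡17 → R
E(4): 3·(4−22)=-54≡24 → Y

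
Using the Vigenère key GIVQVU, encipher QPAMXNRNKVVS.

Repeat the key across the message: GIVQVUGIVQVU
Q(16)+G(6): 22 → W
P(15)+I(8): 23 → X
A(0)+V(21): 21 → V
M(12)+Q(16): 28≡2 → C
X(23)+V(21): 44≡18 → S
N(13)+U(20): 33≡7 → H
R(17)+G(6): 23 → X
N(13)+I(8): 21 → V
K(10)+V(21): 31≡5 → F
V(21)+Q(16): 37≡11 → L
V(21)+V(21): 42≡16 → Q
S(18)+U(20): 38≡12 → M

WXVCSHXVFLQM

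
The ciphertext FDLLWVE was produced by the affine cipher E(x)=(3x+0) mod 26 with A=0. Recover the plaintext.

The inverse of 3 mod 26 is 9, since 3·9=27≡1. Apply D(y)=9·(y−0) mod 26:
F(5): 9·(5−0)=45≡19 → T
D(3): 9·(3−0)=27≡1 → B
L(11): 9·(11−0)=99≡21 → V
L(11): 9·(11−0)=99≡21 → V
W(22): 9·(22−0)=198≡16 → Q
V(21): 9·(21−0)=189≡7 → H
E(4): 9·(4−0)=36≡10 → K

TBVVQHK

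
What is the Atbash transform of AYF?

ZBU

A(0) → Z(25)
Y(24) → B(1)
F(5) → U(20)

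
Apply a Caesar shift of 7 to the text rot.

r(17): 17+7=24 → y
o(14): 14+7=21 → v
t(19): 19+7=26≡0 → a

yva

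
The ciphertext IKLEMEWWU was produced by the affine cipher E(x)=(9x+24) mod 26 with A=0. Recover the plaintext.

The inverse of 9 mod 26 is 3, since 9·3=27≡1. Apply D(y)=3·(y−24) mod 26:
I(8): 3·(8−24)=-48≡4 → E
K(10): 3·(10−24)=-42≡10 → K
L(11): 3·(11−24)=-39≡13 → N
E(4): 3·(4−24)=-60≡18 → S
M(12): 3·(12−24)=-36≡16 → Q
E(4): 3·(4−24)=-60≡18 → S
W(22): 3·(22−24)=-6≡20 → U
W(22): 3·(22−24)=-6≡20 → U
U(20): 3·(20−24)=-12≡14 → O

EKNSQSUUO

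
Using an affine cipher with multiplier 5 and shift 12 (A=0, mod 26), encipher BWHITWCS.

RSVADSWY

B(1): 5·1+12=17 → R
W(22): 5·22+12=122≡18 → S
H(7): 5·7+12=47≡21 → V
I(8): 5·8+12=52≡0 → A
T(19): 5·19+12=107≡3 → D
W(22): 5·22+12=122≡18 → S
C(2): 5·2+12=22 → W
S(18): 5·18+12=102≡24 → Y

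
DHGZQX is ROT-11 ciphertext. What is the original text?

SWVOFM

D(3): 3−11=-8≡18 → S
H(7): 7−11=-4≡22 → W
G(6): 6−11=-5≡21 → V
Z(25): 25−11=14 → O
Q(16): 16−11=5 → F
X(23): 23−11=12 → M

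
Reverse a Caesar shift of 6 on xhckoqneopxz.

rbweikhyijrt

x(23): 23−6=17 → r
h(7): 7−6=1 → b
c(2): 2−6=-4≡22 → w
k(10): 10−6=4 → e
o(14): 14−6=8 → i
q(16): 16−6=10 → k
n(13): 13−6=7 → h
e(4): 4−6=-2≡24 → y
o(14): 14−6=8 → i
p(15): 15−6=9 → j
x(23): 23−6=17 → r
z(25): 25−6=19 → t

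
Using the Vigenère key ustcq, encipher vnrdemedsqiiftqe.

pfkfugwwugcayvgy

Repeat the key across the message: ustcqustcqustcqu
v(21)+u(20): 41≡15 → p
n(13)+s(18): 31≡5 → f
r(17)+t(19): 36≡10 → k
d(3)+c(2): 5 → f
e(4)+q(16): 20 → u
m(12)+u(20): 32≡6 → g
e(4)+s(18): 22 → w
d(3)+t(19): 22 → w
s(18)+c(2): 20 → u
q(16)+q(16): 32≡6 → g
i(8)+u(20): 28≡2 → c
i(8)+s(18): 26≡0 → a
f(5)+t(19): 24 → y
t(19)+c(2): 21 → v
q(16)+q(16): 32≡6 → g
e(4)+u(20): 24 → y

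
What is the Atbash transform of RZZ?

IAA

R(17) → I(8)
Z(25) → A(0)
Z(25) → A(0)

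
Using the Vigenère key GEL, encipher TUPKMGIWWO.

ZYAQQROAHU

Repeat the key across the message: GELGELGELG
T(19)+G(6): 25 → Z
U(20)+E(4): 24 → Y
P(15)+L(11): 26≡0 → A
K(10)+G(6): 16 → Q
M(12)+E(4): 16 → Q
G(6)+L(11): 17 → R
I(8)+G(6): 14 → O
W(22)+E(4): 26≡0 → A
W(22)+L(11): 33≡7 → H
O(14)+G(6): 20 → U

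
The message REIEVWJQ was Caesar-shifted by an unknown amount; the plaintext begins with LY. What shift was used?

From the crib: R(17)−L(11)=6, so the shift is 6.

6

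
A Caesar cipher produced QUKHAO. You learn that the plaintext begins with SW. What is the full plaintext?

SWMJCQ

From the crib: Q(16)−S(18)=-2≡24, so the shift is 24.
Subtract 24 from each ciphertext letter:
Q(16): 16−24=-8≡18 → S
U(20): 20−24=-4≡22 → W
K(10): 10−24=-14≡12 → M
H(7): 7−24=-17≡9 → J
A(0): 0−24=-24≡2 → C
O(14): 14−24=-10≡16 → Q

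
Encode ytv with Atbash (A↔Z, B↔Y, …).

bge

y(24) → b(1)
t(19) → g(6)
v(21) → e(4)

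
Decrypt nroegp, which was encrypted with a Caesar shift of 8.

n(13): 13−8=5 → f
r(17): 17−8=9 → j
o(14): 14−8=6 → g
e(4): 4−8=-4≡22 → w
g(6): 6−8=-2≡24 → y
p(15): 15−8=7 → h

fjgwyh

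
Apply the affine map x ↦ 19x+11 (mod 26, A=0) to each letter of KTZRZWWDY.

TISWSNNQZ

K(10): 19·10+11=201≡19 → T
T(19): 19·19+11=372≡8 → I
Z(25): 19·25+11=486≡18 → S
R(17): 19·17+11=334≡22 → W
Z(25): 19·25+11=486≡18 → S
W(22): 19·22+11=429≡13 → N
W(22): 19·22+11=429≡13 → N
D(3): 19·3+11=68≡16 → Q
Y(24): 19·24+11=467≡25 → Z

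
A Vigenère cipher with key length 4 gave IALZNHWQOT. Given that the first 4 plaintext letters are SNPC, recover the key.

QNWX

Subtract each crib letter from the matching ciphertext letter (mod 26):
I(8)−S(18)=-10≡16 → Q
A(0)−N(13)=-13≡13 → N
L(11)−P(15)=-4≡22 → W
Z(25)−C(2)=23 → X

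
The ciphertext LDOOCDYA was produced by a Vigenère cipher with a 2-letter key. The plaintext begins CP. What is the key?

Subtract each crib letter from the matching ciphertext letter (mod 26):
L(11)−C(2)=9 → J
D(3)−P(15)=-12≡14 → O

JO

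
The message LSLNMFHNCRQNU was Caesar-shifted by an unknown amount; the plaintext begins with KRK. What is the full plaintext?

From the crib: L(11)−K(10)=1, so the shift is 1.
Subtract 1 from each ciphertext letter:
L(11): 11−1=10 → K
S(18): 18−1=17 → R
L(11): 11−1=10 → K
N(13): 13−1=12 → M
M(12): 12−1=11 → L
F(5): 5−1=4 → E
H(7): 7−1=6 → G
N(13): 13−1=12 → M
C(2): 2−1=1 → B
R(17): 17−1=16 → Q
Q(16): 16−1=15 → P
N(13): 13−1=12 → M
U(20): 20−1=19 → T

KRKMLEGMBQPMT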